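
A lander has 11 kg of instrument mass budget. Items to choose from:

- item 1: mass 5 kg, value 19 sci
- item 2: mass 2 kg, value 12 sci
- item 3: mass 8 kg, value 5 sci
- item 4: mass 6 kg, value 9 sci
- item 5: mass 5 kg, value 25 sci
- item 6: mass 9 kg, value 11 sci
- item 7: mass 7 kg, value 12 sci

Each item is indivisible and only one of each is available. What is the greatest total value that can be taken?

Check high-value combinations within 11 kg:
- item 1+item 5: mass 5+5=10, value 19+25=44
- item 2+item 5: mass 2+5=7, value 12+25=37
- item 4+item 5: mass 6+5=11, value 9+25=34
- item 1+item 2: mass 5+2=7, value 19+12=31
Best: 44 sci.

44 sci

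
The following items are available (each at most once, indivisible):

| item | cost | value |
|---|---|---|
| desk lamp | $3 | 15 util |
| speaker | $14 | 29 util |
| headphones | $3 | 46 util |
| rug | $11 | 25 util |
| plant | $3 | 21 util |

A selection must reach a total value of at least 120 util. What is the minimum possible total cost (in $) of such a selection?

31

Subsets with value ≥ 120, sorted by total cost:
- speaker+headphones+rug+plant: cost 31, value 121
- desk lamp+speaker+headphones+rug+plant: cost 34, value 136
Minimum cost: 31 $.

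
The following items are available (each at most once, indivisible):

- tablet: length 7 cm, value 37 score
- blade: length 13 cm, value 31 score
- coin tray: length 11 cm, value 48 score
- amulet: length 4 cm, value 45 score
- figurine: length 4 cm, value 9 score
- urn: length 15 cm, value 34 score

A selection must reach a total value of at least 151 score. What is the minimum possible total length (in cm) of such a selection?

Subsets with value ≥ 151, sorted by total length:
- tablet+blade+coin tray+amulet: length 35, value 161
- tablet+coin tray+amulet+urn: length 37, value 164
Minimum length: 35 cm.

35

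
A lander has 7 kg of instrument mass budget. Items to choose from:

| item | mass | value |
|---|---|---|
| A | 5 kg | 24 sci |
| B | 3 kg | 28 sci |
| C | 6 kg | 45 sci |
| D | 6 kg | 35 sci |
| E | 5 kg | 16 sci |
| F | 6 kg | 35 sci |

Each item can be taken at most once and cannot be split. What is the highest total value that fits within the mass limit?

Check high-value combinations within 7 kg:
- C: mass 6, value 45
- D: mass 6, value 35
- F: mass 6, value 35
- B: mass 3, value 28
Best: 45 sci.

45 sci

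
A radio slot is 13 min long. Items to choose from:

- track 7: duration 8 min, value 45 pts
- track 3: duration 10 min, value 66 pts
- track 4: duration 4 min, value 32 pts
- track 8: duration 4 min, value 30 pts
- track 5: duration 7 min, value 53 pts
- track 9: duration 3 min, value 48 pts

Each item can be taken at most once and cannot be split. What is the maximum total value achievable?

114 pts

Check high-value combinations within 13 min:
- track 3+track 9: duration 10+3=13, value 66+48=114
- track 4+track 8+track 9: duration 4+4+3=11, value 32+30+48=110
- track 5+track 9: duration 7+3=10, value 53+48=101
- track 7+track 9: duration 8+3=11, value 45+48=93
- track 4+track 5: duration 4+7=11, value 32+53=85
Best: 114 pts.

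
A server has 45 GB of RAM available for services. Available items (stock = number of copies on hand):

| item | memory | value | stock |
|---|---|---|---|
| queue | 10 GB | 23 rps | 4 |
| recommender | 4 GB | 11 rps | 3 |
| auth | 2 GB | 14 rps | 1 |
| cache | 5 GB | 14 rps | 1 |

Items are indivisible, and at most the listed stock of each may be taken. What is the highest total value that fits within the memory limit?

Best selections within memory 45 and stock limits:
- 3×queue + 2×recommender + 1×auth + 1×cache: memory 45, value 119
- 3×queue + 3×recommender + 1×auth: memory 44, value 116
- 3×queue + 1×recommender + 1×auth + 1×cache: memory 41, value 108
- 2×queue + 3×recommender + 1×auth + 1×cache: memory 39, value 107
Best: 119 rps.

119 rps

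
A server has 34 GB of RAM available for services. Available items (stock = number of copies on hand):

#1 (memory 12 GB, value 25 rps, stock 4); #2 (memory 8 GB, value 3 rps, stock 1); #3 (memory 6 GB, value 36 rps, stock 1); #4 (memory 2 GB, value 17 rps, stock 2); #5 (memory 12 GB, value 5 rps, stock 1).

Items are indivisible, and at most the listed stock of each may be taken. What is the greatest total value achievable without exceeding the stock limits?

Top feasible selections:
- 2×#1 + 1×#3 + 2×#4: memory 34, value 120
- 2×#1 + 1×#3 + 1×#4: memory 32, value 103
- 1×#1 + 1×#3 + 2×#4 + 1×#5: memory 34, value 100
Best: 120 rps.

120 rps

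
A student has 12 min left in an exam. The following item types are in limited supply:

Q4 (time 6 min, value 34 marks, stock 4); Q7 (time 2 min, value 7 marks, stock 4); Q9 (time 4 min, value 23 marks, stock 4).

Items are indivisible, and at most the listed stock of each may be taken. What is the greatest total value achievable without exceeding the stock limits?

Top feasible selections:
- 3×Q9: time 12, value 69
- 2×Q4: time 12, value 68
Best: 69 marks.

69 marks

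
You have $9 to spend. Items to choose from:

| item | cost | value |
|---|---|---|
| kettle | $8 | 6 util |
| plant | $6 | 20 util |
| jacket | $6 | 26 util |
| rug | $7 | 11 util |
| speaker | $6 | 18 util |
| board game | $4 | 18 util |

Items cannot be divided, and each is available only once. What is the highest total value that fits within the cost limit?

This is a 0/1 knapsack; check combinations near the capacity.
- jacket: cost 6, value 26
- plant: cost 6, value 20
- board game: cost 4, value 18
- speaker: cost 6, value 18
Best: 26 util.

26 util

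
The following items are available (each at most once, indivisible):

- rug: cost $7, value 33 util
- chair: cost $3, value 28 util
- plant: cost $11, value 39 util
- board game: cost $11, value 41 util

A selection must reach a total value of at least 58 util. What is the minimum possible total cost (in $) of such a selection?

10

Subsets with value ≥ 58, sorted by total cost:
- rug+chair: cost 10, value 61
- chair+board game: cost 14, value 69
- chair+plant: cost 14, value 67
Minimum cost: 10 $.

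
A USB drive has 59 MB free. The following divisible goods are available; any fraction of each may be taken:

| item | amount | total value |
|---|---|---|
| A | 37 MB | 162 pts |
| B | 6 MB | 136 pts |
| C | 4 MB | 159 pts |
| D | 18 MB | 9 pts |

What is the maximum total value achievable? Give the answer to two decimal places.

Take in order of value per unit:
- C (159/4 per unit): all 4 → value 159, running total 159.00
- B (136/6 per unit): all 6 → value 136, running total 295.00
- A (162/37 per unit): all 37 → value 162, running total 457.00
- D (9/18 per unit): 12 of 18 → value 12×9/18 = 6.0000, running total 463.00
Total 463.00.

463.00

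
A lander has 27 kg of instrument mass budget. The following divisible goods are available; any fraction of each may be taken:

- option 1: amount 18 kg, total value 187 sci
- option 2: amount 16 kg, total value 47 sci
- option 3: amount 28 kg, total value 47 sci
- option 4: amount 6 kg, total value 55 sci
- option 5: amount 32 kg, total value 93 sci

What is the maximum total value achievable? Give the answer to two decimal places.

250.81

Take in order of value per unit:
- option 1 (187/18 per unit): all 18 → value 187, running total 187.00
- option 4 (55/6 per unit): all 6 → value 55, running total 242.00
- option 2 (47/16 per unit): 3 of 16 → value 3×47/16 = 8.8125, running total 250.81
Total 250.81.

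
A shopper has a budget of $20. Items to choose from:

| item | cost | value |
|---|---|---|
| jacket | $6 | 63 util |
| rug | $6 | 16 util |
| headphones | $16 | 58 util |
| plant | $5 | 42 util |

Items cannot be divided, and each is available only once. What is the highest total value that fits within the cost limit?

121 util

Check high-value combinations within $20:
- jacket+rug+plant: cost 6+6+5=17, value 63+16+42=121
- jacket+plant: cost 6+5=11, value 63+42=105
- jacket+rug: cost 6+6=12, value 63+16=79
- jacket: cost 6, value 63
Best: 121 util.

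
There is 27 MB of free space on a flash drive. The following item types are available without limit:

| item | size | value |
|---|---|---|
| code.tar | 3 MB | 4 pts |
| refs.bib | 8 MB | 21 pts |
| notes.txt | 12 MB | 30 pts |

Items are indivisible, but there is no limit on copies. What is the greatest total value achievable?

67 pts

Best value-per-unit is refs.bib at 21/8; filling with it alone gives 3×21 = 63.
Optimal mix: 1×code.tar + 3×refs.bib → size 27, value 67.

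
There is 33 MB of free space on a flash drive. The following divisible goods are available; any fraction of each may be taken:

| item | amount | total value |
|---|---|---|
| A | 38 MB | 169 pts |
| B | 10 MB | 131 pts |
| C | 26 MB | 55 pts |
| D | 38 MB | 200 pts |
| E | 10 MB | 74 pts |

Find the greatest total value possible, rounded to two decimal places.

273.42

Take in order of value per unit:
- B (131/10 per unit): all 10 → value 131, running total 131.00
- E (74/10 per unit): all 10 → value 74, running total 205.00
- D (200/38 per unit): 13 of 38 → value 13×200/38 = 68.4211, running total 273.42
Total 273.42.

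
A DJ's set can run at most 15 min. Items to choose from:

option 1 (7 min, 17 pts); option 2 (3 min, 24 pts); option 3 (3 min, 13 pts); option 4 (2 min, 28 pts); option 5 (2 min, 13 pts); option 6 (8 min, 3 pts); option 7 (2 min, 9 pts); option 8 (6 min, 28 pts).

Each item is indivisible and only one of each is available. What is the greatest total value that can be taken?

This is a 0/1 knapsack; check combinations near the capacity.
- option 2+option 4+option 5+option 7+option 8: duration 3+2+2+2+6=15, value 24+28+13+9+28=102
- option 2+option 4+option 5+option 8: duration 3+2+2+6=13, value 24+28+13+28=93
- option 2+option 3+option 4+option 8: duration 3+3+2+6=14, value 24+13+28+28=93
- option 3+option 4+option 5+option 7+option 8: duration 3+2+2+2+6=15, value 13+28+13+9+28=91
- option 2+option 4+option 7+option 8: duration 3+2+2+6=13, value 24+28+9+28=89
Best: 102 pts.

102 pts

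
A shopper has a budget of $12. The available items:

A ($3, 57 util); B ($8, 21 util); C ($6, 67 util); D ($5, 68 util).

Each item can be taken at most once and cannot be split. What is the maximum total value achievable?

135 util

Check high-value combinations within $12:
- C+D: cost 6+5=11, value 67+68=135
- A+D: cost 3+5=8, value 57+68=125
- A+C: cost 3+6=9, value 57+67=124
- A+B: cost 3+8=11, value 57+21=78
Best: 135 util.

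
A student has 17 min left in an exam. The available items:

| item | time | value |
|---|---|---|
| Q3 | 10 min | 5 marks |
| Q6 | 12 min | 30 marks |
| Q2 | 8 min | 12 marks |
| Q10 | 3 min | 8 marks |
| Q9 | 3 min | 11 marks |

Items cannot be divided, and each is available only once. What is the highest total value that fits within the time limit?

41 marks

Check high-value combinations within 17 min:
- Q6+Q9: time 12+3=15, value 30+11=41
- Q6+Q10: time 12+3=15, value 30+8=38
- Q2+Q10+Q9: time 8+3+3=14, value 12+8+11=31
- Q6: time 12, value 30
Best: 41 marks.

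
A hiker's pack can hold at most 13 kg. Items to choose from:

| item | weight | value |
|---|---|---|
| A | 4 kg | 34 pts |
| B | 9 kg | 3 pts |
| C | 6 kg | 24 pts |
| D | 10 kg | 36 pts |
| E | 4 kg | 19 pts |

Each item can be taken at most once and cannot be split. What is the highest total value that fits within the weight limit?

58 pts

This is a 0/1 knapsack; check combinations near the capacity.
- A+C: weight 4+6=10, value 34+24=58
- A+E: weight 4+4=8, value 34+19=53
- C+E: weight 6+4=10, value 24+19=43
- A+B: weight 4+9=13, value 34+3=37
Best: 58 pts.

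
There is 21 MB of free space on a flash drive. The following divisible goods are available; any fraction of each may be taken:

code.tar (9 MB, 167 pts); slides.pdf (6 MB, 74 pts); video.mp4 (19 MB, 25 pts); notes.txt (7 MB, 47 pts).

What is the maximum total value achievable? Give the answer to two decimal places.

Take in order of value per unit:
- code.tar (167/9 per unit): all 9 → value 167, running total 167.00
- slides.pdf (74/6 per unit): all 6 → value 74, running total 241.00
- notes.txt (47/7 per unit): 6 of 7 → value 6×47/7 = 40.2857, running total 281.29
Total 281.29.

281.29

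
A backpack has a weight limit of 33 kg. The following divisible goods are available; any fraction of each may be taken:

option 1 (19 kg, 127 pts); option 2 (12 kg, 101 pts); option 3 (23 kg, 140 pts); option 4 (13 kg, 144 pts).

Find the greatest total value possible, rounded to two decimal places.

Take in order of value per unit:
- option 4 (144/13 per unit): all 13 → value 144, running total 144.00
- option 2 (101/12 per unit): all 12 → value 101, running total 245.00
- option 1 (127/19 per unit): 8 of 19 → value 8×127/19 = 53.4737, running total 298.47
Total 298.47.

298.47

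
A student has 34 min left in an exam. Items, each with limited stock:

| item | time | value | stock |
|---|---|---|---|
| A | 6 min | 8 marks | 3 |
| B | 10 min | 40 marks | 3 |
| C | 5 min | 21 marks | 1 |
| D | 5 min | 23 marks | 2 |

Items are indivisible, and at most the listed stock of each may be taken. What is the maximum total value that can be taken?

Best selections within time 34 and stock limits:
- 2×B + 2×D: time 30, value 126
- 2×B + 1×C + 1×D: time 30, value 124
- 3×B: time 30, value 120
Best: 126 marks.

126 marks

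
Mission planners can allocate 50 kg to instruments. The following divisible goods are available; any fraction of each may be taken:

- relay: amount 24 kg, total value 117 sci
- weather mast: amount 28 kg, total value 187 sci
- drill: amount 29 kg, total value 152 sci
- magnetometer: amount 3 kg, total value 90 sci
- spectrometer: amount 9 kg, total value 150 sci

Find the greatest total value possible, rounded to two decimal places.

479.41

Take in order of value per unit:
- magnetometer (90/3 per unit): all 3 → value 90, running total 90.00
- spectrometer (150/9 per unit): all 9 → value 150, running total 240.00
- weather mast (187/28 per unit): all 28 → value 187, running total 427.00
- drill (152/29 per unit): 10 of 29 → value 10×152/29 = 52.4138, running total 479.41
Total 479.41.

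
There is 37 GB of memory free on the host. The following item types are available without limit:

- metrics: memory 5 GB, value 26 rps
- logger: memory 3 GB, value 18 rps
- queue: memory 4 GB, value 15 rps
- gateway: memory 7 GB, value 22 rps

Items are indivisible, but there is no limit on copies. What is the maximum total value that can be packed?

Best value-per-unit is logger at 18/3, and filling with it alone uses memory 12×3=36. No mix of the others beats 12×18 = 216.

216 rps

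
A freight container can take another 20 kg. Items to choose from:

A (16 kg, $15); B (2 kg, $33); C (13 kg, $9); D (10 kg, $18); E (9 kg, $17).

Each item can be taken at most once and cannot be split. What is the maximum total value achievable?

Check high-value combinations within 20 kg:
- B+D: weight 2+10=12, value 33+18=51
- B+E: weight 2+9=11, value 33+17=50
- A+B: weight 16+2=18, value 15+33=48
- B+C: weight 2+13=15, value 33+9=42
Best: $51.

$51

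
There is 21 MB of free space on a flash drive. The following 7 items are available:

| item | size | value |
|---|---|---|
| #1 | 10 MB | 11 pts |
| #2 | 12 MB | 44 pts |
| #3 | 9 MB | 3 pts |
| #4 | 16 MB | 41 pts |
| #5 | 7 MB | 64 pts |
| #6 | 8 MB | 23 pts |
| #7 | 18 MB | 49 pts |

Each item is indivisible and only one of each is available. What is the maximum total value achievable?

Check high-value combinations within 21 MB:
- #2+#5: size 12+7=19, value 44+64=108
- #5+#6: size 7+8=15, value 64+23=87
- #1+#5: size 10+7=17, value 11+64=75
- #3+#5: size 9+7=16, value 3+64=67
Best: 108 pts.

108 pts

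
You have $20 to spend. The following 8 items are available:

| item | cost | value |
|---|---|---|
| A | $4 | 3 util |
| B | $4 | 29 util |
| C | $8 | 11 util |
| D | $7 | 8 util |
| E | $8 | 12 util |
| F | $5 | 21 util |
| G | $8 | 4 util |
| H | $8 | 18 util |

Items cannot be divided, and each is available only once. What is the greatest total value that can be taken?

Check high-value combinations within $20:
- B+F+H: cost 4+5+8=17, value 29+21+18=68
- B+E+F: cost 4+8+5=17, value 29+12+21=62
- B+C+F: cost 4+8+5=17, value 29+11+21=61
Best: 68 util.

68 util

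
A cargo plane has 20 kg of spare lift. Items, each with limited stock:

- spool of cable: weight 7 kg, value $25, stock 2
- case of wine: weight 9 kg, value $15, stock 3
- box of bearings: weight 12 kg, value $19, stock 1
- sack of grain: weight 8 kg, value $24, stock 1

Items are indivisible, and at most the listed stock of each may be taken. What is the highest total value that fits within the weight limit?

Top feasible selections:
- 2×spool of cable: weight 14, value 50
- 1×spool of cable + 1×sack of grain: weight 15, value 49
Best: $50.

$50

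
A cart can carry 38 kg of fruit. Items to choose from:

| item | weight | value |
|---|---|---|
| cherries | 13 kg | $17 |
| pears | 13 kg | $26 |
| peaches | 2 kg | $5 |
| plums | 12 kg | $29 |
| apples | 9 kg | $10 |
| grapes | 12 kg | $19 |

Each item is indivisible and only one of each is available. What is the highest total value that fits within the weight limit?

Check high-value combinations within 38 kg:
- pears+plums+grapes: weight 13+12+12=37, value 26+29+19=74
- cherries+pears+plums: weight 13+13+12=38, value 17+26+29=72
- pears+peaches+plums+apples: weight 13+2+12+9=36, value 26+5+29+10=70
- pears+plums+apples: weight 13+12+9=34, value 26+29+10=65
Best: $74.

$74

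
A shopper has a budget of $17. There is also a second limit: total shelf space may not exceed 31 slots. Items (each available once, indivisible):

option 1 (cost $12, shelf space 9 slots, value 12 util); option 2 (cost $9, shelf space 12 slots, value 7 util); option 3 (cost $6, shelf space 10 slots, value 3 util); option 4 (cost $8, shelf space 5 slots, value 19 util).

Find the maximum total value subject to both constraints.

26 util

Feasible sets respecting both limits:
- option 2+option 4: cost 17, shelf space 17, value 26
- option 3+option 4: cost 14, shelf space 15, value 22
- option 4: cost 8, shelf space 5, value 19
Best: 26 util.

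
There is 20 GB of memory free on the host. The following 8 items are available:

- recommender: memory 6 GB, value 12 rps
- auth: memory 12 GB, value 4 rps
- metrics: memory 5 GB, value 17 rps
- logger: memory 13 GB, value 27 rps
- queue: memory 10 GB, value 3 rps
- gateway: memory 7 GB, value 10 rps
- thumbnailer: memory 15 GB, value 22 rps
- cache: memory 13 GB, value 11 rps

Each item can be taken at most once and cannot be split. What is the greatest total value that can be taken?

44 rps

Check high-value combinations within 20 GB:
- metrics+logger: memory 5+13=18, value 17+27=44
- recommender+metrics+gateway: memory 6+5+7=18, value 12+17+10=39
- recommender+logger: memory 6+13=19, value 12+27=39
- metrics+thumbnailer: memory 5+15=20, value 17+22=39
- logger+gateway: memory 13+7=20, value 27+10=37
Best: 44 rps.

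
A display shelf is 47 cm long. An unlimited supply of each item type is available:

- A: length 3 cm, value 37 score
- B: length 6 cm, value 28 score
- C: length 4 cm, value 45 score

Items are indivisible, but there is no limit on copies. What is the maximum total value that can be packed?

571 score

Best value-per-unit is A at 37/3; filling with it alone gives 15×37 = 555.
Optimal mix: 13×A + 2×C → length 47, value 571.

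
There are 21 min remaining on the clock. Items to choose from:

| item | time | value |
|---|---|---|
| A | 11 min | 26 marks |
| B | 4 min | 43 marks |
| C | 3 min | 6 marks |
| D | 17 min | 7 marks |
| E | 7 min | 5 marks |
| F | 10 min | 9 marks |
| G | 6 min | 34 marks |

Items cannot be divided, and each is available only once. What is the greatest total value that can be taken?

103 marks

Check high-value combinations within 21 min:
- A+B+G: time 11+4+6=21, value 26+43+34=103
- B+C+E+G: time 4+3+7+6=20, value 43+6+5+34=88
- B+F+G: time 4+10+6=20, value 43+9+34=86
- B+C+G: time 4+3+6=13, value 43+6+34=83
Best: 103 marks.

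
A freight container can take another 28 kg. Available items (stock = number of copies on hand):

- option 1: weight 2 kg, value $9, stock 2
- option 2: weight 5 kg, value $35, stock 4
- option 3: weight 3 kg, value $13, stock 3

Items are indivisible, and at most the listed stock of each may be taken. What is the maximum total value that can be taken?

$175

Top feasible selections:
- 1×option 1 + 4×option 2 + 2×option 3: weight 28, value 175
- 2×option 1 + 4×option 2 + 1×option 3: weight 27, value 171
Best: $175.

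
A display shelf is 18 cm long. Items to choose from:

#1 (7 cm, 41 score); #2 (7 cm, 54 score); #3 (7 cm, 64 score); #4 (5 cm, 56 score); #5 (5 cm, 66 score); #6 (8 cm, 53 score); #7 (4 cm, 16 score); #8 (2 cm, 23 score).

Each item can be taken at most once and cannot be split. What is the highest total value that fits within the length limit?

This is a 0/1 knapsack; check combinations near the capacity.
- #3+#4+#5: length 7+5+5=17, value 64+56+66=186
- #2+#4+#5: length 7+5+5=17, value 54+56+66=176
- #4+#5+#6: length 5+5+8=18, value 56+66+53=175
- #3+#5+#7+#8: length 7+5+4+2=18, value 64+66+16+23=169
Best: 186 score.

186 score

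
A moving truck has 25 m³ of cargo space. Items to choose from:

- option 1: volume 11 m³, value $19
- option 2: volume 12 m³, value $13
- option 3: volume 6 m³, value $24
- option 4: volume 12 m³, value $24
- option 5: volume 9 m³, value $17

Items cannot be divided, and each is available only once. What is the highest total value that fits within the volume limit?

$48

Check high-value combinations within 25 m³:
- option 3+option 4: volume 6+12=18, value 24+24=48
- option 1+option 3: volume 11+6=17, value 19+24=43
- option 1+option 4: volume 11+12=23, value 19+24=43
Best: $48.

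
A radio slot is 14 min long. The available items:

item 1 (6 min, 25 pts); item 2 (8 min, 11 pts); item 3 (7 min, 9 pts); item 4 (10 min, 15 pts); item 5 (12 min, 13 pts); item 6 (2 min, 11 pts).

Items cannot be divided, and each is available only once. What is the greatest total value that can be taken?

36 pts

Check high-value combinations within 14 min:
- item 1+item 6: duration 6+2=8, value 25+11=36
- item 1+item 2: duration 6+8=14, value 25+11=36
- item 1+item 3: duration 6+7=13, value 25+9=34
- item 4+item 6: duration 10+2=12, value 15+11=26
Best: 36 pts.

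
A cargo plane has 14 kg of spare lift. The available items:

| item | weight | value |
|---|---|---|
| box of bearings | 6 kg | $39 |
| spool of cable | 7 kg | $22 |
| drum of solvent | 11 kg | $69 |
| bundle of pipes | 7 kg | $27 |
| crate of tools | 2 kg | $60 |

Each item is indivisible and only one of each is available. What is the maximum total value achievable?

$129

This is a 0/1 knapsack; check combinations near the capacity.
- drum of solvent+crate of tools: weight 11+2=13, value 69+60=129
- box of bearings+crate of tools: weight 6+2=8, value 39+60=99
- bundle of pipes+crate of tools: weight 7+2=9, value 27+60=87
- spool of cable+crate of tools: weight 7+2=9, value 22+60=82
Best: $129.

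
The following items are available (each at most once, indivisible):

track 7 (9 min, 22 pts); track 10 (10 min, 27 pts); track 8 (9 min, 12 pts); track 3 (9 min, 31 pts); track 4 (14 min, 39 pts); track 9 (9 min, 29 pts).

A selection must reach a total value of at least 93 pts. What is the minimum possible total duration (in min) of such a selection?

Subsets with value ≥ 93, sorted by total duration:
- track 3+track 4+track 9: duration 32, value 99
- track 10+track 3+track 4: duration 33, value 97
Minimum duration: 32 min.

32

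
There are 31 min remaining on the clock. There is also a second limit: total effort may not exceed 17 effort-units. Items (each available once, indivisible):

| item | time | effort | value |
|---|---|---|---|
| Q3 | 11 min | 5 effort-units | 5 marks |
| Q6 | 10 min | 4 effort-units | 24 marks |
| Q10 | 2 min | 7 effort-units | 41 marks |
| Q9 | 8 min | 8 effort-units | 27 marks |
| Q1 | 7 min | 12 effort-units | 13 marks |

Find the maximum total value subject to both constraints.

70 marks

Feasible sets respecting both limits:
- Q3+Q6+Q10: time 23, effort 16, value 70
- Q10+Q9: time 10, effort 15, value 68
- Q6+Q10: time 12, effort 11, value 65
Best: 70 marks.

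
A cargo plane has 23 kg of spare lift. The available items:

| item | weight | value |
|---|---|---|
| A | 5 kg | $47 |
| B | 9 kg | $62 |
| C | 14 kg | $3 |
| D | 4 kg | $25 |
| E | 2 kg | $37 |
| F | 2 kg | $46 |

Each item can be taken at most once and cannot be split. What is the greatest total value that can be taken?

This is a 0/1 knapsack; check combinations near the capacity.
- A+B+D+E+F: weight 5+9+4+2+2=22, value 47+62+25+37+46=217
- A+B+E+F: weight 5+9+2+2=18, value 47+62+37+46=192
- A+B+D+F: weight 5+9+4+2=20, value 47+62+25+46=180
- A+B+D+E: weight 5+9+4+2=20, value 47+62+25+37=171
- B+D+E+F: weight 9+4+2+2=17, value 62+25+37+46=170
Best: $217.

$217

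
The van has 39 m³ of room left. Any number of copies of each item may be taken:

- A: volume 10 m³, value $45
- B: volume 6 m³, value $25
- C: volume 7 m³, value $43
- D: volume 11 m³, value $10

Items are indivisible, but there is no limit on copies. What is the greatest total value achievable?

$217

Best value-per-unit is C at 43/7; filling with it alone gives 5×43 = 215.
Optimal mix: 1×A + 4×C → volume 38, value 217.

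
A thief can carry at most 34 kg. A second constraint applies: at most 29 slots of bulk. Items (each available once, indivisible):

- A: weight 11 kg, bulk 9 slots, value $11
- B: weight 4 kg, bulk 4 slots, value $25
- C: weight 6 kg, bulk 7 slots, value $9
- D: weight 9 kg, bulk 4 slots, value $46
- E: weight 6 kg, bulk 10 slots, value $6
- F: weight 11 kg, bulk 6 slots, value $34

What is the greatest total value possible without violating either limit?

$114

Feasible sets respecting both limits:
- B+C+D+F: weight 30, bulk 21, value 114
- B+D+E+F: weight 30, bulk 24, value 111
- B+D+F: weight 24, bulk 14, value 105
- C+D+E+F: weight 32, bulk 27, value 95
Best: $114.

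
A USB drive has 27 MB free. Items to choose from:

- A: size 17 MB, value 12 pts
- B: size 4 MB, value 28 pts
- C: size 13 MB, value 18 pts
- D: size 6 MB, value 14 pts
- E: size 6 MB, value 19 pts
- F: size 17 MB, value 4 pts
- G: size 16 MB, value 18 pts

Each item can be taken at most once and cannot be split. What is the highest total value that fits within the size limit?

65 pts

Check high-value combinations within 27 MB:
- B+C+E: size 4+13+6=23, value 28+18+19=65
- B+E+G: size 4+6+16=26, value 28+19+18=65
- B+D+E: size 4+6+6=16, value 28+14+19=61
- B+C+D: size 4+13+6=23, value 28+18+14=60
- B+D+G: size 4+6+16=26, value 28+14+18=60
Best: 65 pts.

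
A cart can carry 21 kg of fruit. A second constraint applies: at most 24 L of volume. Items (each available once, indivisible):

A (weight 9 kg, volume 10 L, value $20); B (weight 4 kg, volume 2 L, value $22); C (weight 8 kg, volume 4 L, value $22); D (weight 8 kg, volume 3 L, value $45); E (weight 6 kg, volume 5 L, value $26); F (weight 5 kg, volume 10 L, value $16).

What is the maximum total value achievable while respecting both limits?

Feasible sets respecting both limits:
- B+D+E: weight 18, volume 10, value 93
- B+C+D: weight 20, volume 9, value 89
- A+B+D: weight 21, volume 15, value 87
- D+E+F: weight 19, volume 18, value 87
Best: $93.

$93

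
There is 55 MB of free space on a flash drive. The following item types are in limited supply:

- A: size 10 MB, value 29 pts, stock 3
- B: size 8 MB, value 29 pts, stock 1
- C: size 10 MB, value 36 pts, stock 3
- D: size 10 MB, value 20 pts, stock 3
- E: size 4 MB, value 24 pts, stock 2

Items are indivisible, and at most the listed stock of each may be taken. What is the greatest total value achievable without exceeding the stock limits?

Best selections within size 55 and stock limits:
- 1×A + 1×B + 3×C + 1×E: size 52, value 190
- 2×A + 3×C + 1×E: size 54, value 190
- 1×B + 3×C + 2×E: size 46, value 185
Best: 190 pts.

190 pts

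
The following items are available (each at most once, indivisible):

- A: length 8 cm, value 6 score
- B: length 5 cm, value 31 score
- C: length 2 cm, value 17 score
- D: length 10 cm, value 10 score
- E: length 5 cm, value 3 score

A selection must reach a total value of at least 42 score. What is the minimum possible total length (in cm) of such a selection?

7

Subsets with value ≥ 42, sorted by total length:
- B+C: length 7, value 48
- B+C+E: length 12, value 51
Minimum length: 7 cm.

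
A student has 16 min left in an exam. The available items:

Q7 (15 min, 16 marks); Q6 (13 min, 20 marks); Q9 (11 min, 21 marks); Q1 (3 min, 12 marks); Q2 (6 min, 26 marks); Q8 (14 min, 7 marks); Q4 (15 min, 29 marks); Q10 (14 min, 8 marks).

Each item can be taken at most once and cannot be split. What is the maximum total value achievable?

Check high-value combinations within 16 min:
- Q1+Q2: time 3+6=9, value 12+26=38
- Q9+Q1: time 11+3=14, value 21+12=33
- Q6+Q1: time 13+3=16, value 20+12=32
Best: 38 marks.

38 marks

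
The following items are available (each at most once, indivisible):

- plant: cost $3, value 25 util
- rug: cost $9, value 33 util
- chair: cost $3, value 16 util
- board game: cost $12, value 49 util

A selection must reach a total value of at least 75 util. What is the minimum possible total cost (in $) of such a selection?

18

Subsets with value ≥ 75, sorted by total cost:
- plant+chair+board game: cost 18, value 90
- rug+board game: cost 21, value 82
- plant+rug+board game: cost 24, value 107
- rug+chair+board game: cost 24, value 98
Minimum cost: 18 $.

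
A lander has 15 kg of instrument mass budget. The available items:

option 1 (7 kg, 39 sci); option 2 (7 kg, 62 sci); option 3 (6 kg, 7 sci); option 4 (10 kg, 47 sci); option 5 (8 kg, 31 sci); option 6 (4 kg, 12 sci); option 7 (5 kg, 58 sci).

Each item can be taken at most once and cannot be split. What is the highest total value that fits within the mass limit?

120 sci

Check high-value combinations within 15 kg:
- option 2+option 7: mass 7+5=12, value 62+58=120
- option 4+option 7: mass 10+5=15, value 47+58=105
- option 1+option 2: mass 7+7=14, value 39+62=101
- option 1+option 7: mass 7+5=12, value 39+58=97
- option 2+option 5: mass 7+8=15, value 62+31=93
Best: 120 sci.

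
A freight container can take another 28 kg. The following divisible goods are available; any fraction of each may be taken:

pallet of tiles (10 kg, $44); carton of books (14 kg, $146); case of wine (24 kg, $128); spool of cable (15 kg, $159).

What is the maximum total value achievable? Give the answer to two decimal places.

Take in order of value per unit:
- spool of cable (159/15 per unit): all 15 → value 159, running total 159.00
- carton of books (146/14 per unit): 13 of 14 → value 13×146/14 = 135.5714, running total 294.57
Total 294.57.

294.57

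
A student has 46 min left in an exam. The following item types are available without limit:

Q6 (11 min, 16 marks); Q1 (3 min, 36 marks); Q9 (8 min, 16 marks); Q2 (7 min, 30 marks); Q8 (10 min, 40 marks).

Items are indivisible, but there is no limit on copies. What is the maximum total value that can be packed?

540 marks

Best value-per-unit is Q1 at 36/3, and filling with it alone uses time 15×3=45. No mix of the others beats 15×36 = 540.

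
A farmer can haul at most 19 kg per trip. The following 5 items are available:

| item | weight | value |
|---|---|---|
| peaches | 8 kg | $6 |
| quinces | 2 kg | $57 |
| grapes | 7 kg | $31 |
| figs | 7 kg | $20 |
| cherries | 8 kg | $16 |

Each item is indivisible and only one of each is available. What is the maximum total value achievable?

$108

Check high-value combinations within 19 kg:
- quinces+grapes+figs: weight 2+7+7=16, value 57+31+20=108
- quinces+grapes+cherries: weight 2+7+8=17, value 57+31+16=104
- peaches+quinces+grapes: weight 8+2+7=17, value 6+57+31=94
- quinces+figs+cherries: weight 2+7+8=17, value 57+20+16=93
- quinces+grapes: weight 2+7=9, value 57+31=88
Best: $108.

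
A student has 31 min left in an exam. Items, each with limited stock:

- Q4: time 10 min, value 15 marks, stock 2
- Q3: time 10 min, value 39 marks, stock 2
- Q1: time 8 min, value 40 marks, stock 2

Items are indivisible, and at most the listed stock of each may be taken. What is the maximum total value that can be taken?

119 marks

Best selections within time 31 and stock limits:
- 1×Q3 + 2×Q1: time 26, value 119
- 2×Q3 + 1×Q1: time 28, value 118
- 1×Q4 + 2×Q1: time 26, value 95
Best: 119 marks.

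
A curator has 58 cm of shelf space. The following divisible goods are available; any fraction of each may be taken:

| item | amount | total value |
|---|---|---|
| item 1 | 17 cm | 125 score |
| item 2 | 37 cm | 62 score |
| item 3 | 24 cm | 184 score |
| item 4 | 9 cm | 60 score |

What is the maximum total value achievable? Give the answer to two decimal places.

Take in order of value per unit:
- item 3 (184/24 per unit): all 24 → value 184, running total 184.00
- item 1 (125/17 per unit): all 17 → value 125, running total 309.00
- item 4 (60/9 per unit): all 9 → value 60, running total 369.00
- item 2 (62/37 per unit): 8 of 37 → value 8×62/37 = 13.4054, running total 382.41
Total 382.41.

382.41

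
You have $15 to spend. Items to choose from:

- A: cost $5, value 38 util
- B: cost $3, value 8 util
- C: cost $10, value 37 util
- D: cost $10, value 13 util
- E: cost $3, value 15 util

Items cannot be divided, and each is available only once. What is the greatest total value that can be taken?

75 util

Check high-value combinations within $15:
- A+C: cost 5+10=15, value 38+37=75
- A+B+E: cost 5+3+3=11, value 38+8+15=61
- A+E: cost 5+3=8, value 38+15=53
- C+E: cost 10+3=13, value 37+15=52
- A+D: cost 5+10=15, value 38+13=51
Best: 75 util.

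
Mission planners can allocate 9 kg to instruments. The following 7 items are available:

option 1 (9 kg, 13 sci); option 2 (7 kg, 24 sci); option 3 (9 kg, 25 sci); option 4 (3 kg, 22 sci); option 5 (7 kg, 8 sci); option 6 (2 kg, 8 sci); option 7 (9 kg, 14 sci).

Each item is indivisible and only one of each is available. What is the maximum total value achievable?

Check high-value combinations within 9 kg:
- option 2+option 6: mass 7+2=9, value 24+8=32
- option 4+option 6: mass 3+2=5, value 22+8=30
- option 3: mass 9, value 25
Best: 32 sci.

32 sci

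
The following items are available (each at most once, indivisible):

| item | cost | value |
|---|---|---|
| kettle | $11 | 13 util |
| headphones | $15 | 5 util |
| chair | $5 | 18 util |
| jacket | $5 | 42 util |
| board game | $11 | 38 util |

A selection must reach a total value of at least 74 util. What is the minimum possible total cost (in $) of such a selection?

Subsets with value ≥ 74, sorted by total cost:
- jacket+board game: cost 16, value 80
- chair+jacket+board game: cost 21, value 98
- kettle+jacket+board game: cost 27, value 93
Minimum cost: 16 $.

16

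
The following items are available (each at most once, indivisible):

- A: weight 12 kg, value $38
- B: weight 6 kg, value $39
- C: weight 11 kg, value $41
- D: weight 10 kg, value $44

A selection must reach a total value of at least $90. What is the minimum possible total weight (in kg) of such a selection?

Subsets with value ≥ 90, sorted by total weight:
- B+C+D: weight 27, value 124
- A+B+D: weight 28, value 121
- A+B+C: weight 29, value 118
- A+C+D: weight 33, value 123
Minimum weight: 27 kg.

27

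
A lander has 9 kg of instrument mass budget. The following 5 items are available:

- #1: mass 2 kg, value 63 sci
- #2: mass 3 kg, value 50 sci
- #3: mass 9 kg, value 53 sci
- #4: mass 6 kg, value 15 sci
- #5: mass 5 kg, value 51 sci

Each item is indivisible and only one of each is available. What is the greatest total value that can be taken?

114 sci

Check high-value combinations within 9 kg:
- #1+#5: mass 2+5=7, value 63+51=114
- #1+#2: mass 2+3=5, value 63+50=113
- #2+#5: mass 3+5=8, value 50+51=101
Best: 114 sci.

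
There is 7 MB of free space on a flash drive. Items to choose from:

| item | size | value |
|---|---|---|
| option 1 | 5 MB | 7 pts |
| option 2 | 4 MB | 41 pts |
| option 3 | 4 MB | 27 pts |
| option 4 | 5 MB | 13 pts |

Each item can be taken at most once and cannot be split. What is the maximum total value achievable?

This is a 0/1 knapsack; check combinations near the capacity.
- option 2: size 4, value 41
- option 3: size 4, value 27
- option 4: size 5, value 13
- option 1: size 5, value 7
Best: 41 pts.

41 pts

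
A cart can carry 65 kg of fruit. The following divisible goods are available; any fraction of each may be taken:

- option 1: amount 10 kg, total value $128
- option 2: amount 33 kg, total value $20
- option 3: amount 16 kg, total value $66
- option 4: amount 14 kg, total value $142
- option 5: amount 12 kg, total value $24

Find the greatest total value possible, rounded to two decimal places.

367.88

Take in order of value per unit:
- option 1 (128/10 per unit): all 10 → value 128, running total 128.00
- option 4 (142/14 per unit): all 14 → value 142, running total 270.00
- option 3 (66/16 per unit): all 16 → value 66, running total 336.00
- option 5 (24/12 per unit): all 12 → value 24, running total 360.00
- option 2 (20/33 per unit): 13 of 33 → value 13×20/33 = 7.8788, running total 367.88
Total 367.88.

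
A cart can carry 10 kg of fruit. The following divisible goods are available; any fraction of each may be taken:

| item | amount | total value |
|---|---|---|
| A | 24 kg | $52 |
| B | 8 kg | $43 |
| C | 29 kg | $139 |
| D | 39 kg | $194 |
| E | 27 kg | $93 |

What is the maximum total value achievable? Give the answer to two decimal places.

Take in order of value per unit:
- B (43/8 per unit): all 8 → value 43, running total 43.00
- D (194/39 per unit): 2 of 39 → value 2×194/39 = 9.9487, running total 52.95
Total 52.95.

52.95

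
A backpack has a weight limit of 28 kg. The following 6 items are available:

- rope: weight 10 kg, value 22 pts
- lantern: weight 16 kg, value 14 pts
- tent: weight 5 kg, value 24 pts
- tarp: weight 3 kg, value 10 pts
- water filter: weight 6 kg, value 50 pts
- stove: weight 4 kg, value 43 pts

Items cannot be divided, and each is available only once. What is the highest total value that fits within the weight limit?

149 pts

Check high-value combinations within 28 kg:
- rope+tent+tarp+water filter+stove: weight 10+5+3+6+4=28, value 22+24+10+50+43=149
- rope+tent+water filter+stove: weight 10+5+6+4=25, value 22+24+50+43=139
- tent+tarp+water filter+stove: weight 5+3+6+4=18, value 24+10+50+43=127
- rope+tarp+water filter+stove: weight 10+3+6+4=23, value 22+10+50+43=125
- tent+water filter+stove: weight 5+6+4=15, value 24+50+43=117
Best: 149 pts.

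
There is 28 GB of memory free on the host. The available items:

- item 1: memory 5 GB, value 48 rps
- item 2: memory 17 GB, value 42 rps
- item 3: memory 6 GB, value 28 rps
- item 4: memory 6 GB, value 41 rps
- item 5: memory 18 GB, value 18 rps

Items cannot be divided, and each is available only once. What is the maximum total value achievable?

131 rps

This is a 0/1 knapsack; check combinations near the capacity.
- item 1+item 2+item 4: memory 5+17+6=28, value 48+42+41=131
- item 1+item 2+item 3: memory 5+17+6=28, value 48+42+28=118
- item 1+item 3+item 4: memory 5+6+6=17, value 48+28+41=117
- item 1+item 2: memory 5+17=22, value 48+42=90
Best: 131 rps.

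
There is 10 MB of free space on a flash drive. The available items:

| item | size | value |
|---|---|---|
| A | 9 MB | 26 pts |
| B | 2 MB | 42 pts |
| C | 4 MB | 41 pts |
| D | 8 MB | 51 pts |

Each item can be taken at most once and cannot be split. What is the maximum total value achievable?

93 pts

Check high-value combinations within 10 MB:
- B+D: size 2+8=10, value 42+51=93
- B+C: size 2+4=6, value 42+41=83
- D: size 8, value 51
Best: 93 pts.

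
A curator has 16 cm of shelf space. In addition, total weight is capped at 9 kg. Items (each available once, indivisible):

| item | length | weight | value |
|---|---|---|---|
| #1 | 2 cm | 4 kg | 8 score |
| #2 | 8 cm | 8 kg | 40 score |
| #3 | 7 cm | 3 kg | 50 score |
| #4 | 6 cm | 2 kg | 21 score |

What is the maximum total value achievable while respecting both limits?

79 score

Feasible sets respecting both limits:
- #1+#3+#4: length 15, weight 9, value 79
- #3+#4: length 13, weight 5, value 71
- #1+#3: length 9, weight 7, value 58
Best: 79 score.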